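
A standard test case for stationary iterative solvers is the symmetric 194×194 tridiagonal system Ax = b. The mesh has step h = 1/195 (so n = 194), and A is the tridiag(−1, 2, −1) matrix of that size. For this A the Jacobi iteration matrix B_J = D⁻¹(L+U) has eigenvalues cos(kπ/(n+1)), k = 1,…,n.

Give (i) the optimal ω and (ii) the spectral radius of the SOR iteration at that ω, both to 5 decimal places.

ρ_J = max_k |cos(kπ/195)| = cos(π/195) = 0.99987
1 − cos²(π/195) = sin²(π/195) ⇒ √(1−ρ_J²) = sin(π/195) = 0.016110.
[ω*] 2 ÷ (1 + 0.016110) = 2 ÷ 1.016110 = 1.96829.
At ω = 1.96829 every |λ(B_ω)| = ω−1, so ρ_SOR = 0.96829.

ω* = 1.96829, ρ_SOR = 0.96829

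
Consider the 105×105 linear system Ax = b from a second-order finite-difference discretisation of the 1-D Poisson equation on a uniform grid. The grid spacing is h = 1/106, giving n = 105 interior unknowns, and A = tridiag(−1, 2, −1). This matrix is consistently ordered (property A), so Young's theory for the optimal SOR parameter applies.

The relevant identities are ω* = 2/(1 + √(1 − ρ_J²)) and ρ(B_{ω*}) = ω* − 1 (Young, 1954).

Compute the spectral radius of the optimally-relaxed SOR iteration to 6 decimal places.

ρ_SOR = 0.942439

n=105: λ(B_J) = 1 − λ(A)/2 = cos(kπ/106); k=1 gives ρ_J = 0.999561.
√(1−ρ_J²) simplifies to sin(π/106) = 0.0296333.
Young: ω* = 2/(1+√(1−ρ_J²)) = 2/(1+0.0296333) = 2/1.0296333 = 1.942439.
and ρ(B_{ω*}) = 1.942439 − 1 = 0.942439.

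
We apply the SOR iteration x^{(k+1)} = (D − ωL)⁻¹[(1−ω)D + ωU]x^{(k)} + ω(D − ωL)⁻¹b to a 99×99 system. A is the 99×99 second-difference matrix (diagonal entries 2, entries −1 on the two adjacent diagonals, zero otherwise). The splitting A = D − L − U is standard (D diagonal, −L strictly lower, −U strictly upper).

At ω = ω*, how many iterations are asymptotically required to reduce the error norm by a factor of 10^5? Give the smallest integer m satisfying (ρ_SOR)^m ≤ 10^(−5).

m = 184

ρ_J = max_k |cos(kπ/100)| = cos(π/100) = 0.9995066
√(1−ρ_J²) simplifies to sin(π/100) = 0.0314108.
ω* = 2/(1 + 0.0314108) = 2/1.0314108 = 1.9390916.
Hence ρ(B_{ω*}) = 1.9390916 − 1 = 0.9390916.
(0.9390916)^m ≤ 10^{−5}  ⇒  m·ln(0.9390916) ≤ −5·ln10  ⇒  m ≥ 183.203  ⇒  m = 184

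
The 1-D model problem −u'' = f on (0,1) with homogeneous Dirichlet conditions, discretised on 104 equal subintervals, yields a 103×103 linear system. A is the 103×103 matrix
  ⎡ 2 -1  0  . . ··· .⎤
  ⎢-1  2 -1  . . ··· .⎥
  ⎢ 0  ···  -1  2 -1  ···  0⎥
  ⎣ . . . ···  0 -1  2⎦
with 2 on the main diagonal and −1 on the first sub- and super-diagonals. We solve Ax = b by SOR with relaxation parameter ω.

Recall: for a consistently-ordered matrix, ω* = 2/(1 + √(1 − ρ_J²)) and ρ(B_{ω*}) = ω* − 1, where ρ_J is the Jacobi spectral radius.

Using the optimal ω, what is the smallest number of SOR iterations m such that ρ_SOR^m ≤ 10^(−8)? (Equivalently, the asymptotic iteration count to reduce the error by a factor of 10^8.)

spectrum of D⁻¹(L+U) = {cos(kπ/104) : 1≤k≤103}; ρ_J = cos(π/104) = 0.9995438.
root = sin(π/104) = 0.0302030  (since 1−cos² = sin²).
Young: ω* = 2/(1+√(1−ρ_J²)) = 2/(1+0.0302030) = 2/1.0302030 = 1.9413650.
ρ(B_{ω*}) = ω*−1 = 0.9413650
For 8 digits: m = 8·ln10 / (−ln 0.9413650) = 18.4207/0.0604243 = 304.856; round up → m = 305.

m = 305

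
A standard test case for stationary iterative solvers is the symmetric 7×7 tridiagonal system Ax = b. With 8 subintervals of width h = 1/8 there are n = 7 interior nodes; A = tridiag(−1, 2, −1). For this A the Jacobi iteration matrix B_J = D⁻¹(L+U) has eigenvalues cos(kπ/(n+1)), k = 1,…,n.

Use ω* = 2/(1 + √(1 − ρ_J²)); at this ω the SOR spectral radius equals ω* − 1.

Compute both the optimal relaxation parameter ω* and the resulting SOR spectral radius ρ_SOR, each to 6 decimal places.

ω* = 1.446463, ρ_SOR = 0.446463

½·tridiag(1,0,1) at n=7: λ_k = cos(kπ/8); max |λ| at k=1 ⇒ ρ_J = cos(π/8) ≈ 0.923880.
1 − cos²(π/8) = sin²(π/8) ⇒ √(1−ρ_J²) = sin(π/8) = 0.3826834.
ω* = 2/(1+0.3826834) = 1.446463
ρ(B_{ω*}) = ω*−1 = 0.446463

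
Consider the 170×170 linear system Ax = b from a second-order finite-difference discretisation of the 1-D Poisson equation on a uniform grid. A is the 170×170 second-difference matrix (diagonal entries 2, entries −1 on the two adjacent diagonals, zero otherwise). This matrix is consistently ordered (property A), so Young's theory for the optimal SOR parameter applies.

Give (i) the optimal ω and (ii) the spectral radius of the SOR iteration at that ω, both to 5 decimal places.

ρ_J = max_k |cos(kπ/171)| = cos(π/171) = 0.99983
√(1 − cos²(π/171)) = sin(π/171) ≈ 0.018371.
So ω* = 2/1.018371 = 1.96392 (Young).
ρ_SOR = ω* − 1 ≈ 0.96392.

ω* = 1.96392, ρ_SOR = 0.96392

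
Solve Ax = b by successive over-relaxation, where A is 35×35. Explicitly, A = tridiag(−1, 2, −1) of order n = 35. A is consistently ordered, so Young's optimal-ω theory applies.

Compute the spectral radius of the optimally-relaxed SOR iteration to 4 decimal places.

ρ_SOR = 0.8397

½·tridiag(1,0,1) at n=35: λ_k = cos(kπ/36); max |λ| at k=1 ⇒ ρ_J = cos(π/36) ≈ 0.9962.
√(1−ρ_J²) = |sin(π/36)| = 0.08716
Young: ω* = 2/(1+√(1−ρ_J²)) = 2/(1+0.08716) = 2/1.08716 = 1.8397.
[ρ_SOR] ω* − 1 = 0.8397.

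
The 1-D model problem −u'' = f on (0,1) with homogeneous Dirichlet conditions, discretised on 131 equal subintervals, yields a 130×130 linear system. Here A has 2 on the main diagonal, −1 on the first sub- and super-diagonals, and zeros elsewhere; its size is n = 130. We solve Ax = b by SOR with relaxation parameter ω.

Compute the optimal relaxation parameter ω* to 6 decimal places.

ω* = 1.953164

spectrum of D⁻¹(L+U) = {cos(kπ/131) : 1≤k≤130}; ρ_J = cos(π/131) = 0.999712.
√(1−ρ_J²) = |sin(π/131)| = 0.0239793
Young: ω* = 2/(1+√(1−ρ_J²)) = 2/(1+0.0239793) = 2/1.0239793 = 1.953164.
At ω = 1.953164 every |λ(B_ω)| = ω−1, so ρ_SOR = 0.953164.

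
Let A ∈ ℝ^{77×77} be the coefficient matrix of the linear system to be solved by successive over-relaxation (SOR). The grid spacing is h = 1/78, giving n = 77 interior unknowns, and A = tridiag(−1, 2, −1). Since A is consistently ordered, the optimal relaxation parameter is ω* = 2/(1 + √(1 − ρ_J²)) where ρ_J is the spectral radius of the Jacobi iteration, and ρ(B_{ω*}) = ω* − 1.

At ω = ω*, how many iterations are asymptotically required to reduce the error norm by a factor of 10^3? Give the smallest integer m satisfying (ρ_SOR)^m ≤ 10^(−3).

m = 86

½·tridiag(1,0,1) at n=77: λ_k = cos(kπ/78); max |λ| at k=1 ⇒ ρ_J = cos(π/78) ≈ 0.9991890.
√(1−ρ_J²) simplifies to sin(π/78) = 0.0402659.
Young: ω* = 2/(1+√(1−ρ_J²)) = 2/(1+0.0402659) = 2/1.0402659 = 1.9225854.
At ω = 1.9225854 every |λ(B_ω)| = ω−1, so ρ_SOR = 0.9225854.
ρ_SOR^m ≤ 10^(−3) ⇔ m ≥ 3·ln10/(−ln 0.9225854) = 6.90776/0.0805753 = 85.730; m = ⌈85.730⌉ = 86.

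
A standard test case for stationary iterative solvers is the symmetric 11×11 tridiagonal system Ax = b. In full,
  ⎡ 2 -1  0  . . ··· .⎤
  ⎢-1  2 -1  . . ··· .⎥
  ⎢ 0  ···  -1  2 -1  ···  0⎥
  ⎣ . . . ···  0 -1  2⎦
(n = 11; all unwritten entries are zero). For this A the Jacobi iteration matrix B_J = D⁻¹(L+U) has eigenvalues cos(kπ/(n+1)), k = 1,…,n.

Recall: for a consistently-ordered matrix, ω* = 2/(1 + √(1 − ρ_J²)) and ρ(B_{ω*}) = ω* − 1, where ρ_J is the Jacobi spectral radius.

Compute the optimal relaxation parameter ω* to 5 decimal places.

With n=11, ρ(Jacobi) = cos(π/12) = 0.96593.
√(1−ρ_J²) = |sin(π/12)| = 0.258819
So ω* = 2/1.258819 = 1.58879 (Young).
and ρ(B_{ω*}) = 1.58879 − 1 = 0.58879.

ω* = 1.58879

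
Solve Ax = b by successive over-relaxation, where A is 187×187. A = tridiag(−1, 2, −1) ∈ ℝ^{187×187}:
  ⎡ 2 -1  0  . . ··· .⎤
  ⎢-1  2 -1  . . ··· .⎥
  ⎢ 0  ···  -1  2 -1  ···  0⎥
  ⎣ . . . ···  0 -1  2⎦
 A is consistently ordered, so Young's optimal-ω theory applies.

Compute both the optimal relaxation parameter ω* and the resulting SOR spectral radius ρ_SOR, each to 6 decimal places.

ω* = 1.967130, ρ_SOR = 0.967130

With n=187, ρ(Jacobi) = cos(π/188) = 0.999860.
√(1−ρ_J²) simplifies to sin(π/188) = 0.0167098.
[ω*] 2 ÷ (1 + 0.0167098) = 2 ÷ 1.0167098 = 1.967130.
ρ(B_{ω*}) = ω*−1 = 0.967130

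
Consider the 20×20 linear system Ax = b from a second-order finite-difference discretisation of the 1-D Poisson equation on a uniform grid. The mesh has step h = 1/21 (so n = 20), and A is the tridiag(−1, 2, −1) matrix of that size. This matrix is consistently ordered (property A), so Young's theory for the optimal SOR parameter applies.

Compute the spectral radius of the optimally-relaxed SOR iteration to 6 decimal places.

[ρ_J] n=20: ρ(B_J) = cos(π/(n+1)) = cos(π/21) = 0.988831.
root = sin(π/21) = 0.1490423  (since 1−cos² = sin²).
ω* = 2/(1 + 0.1490423) = 2/1.1490423 = 1.740580.
and ρ(B_{ω*}) = 1.740580 − 1 = 0.740580.

ρ_SOR = 0.740580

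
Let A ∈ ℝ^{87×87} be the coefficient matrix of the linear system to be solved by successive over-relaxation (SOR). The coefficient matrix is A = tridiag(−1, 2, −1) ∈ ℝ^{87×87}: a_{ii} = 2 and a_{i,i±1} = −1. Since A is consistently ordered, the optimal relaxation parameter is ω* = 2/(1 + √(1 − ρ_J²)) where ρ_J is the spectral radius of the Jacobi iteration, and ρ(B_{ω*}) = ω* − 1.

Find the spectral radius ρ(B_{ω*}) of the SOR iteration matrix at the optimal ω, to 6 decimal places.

ρ_SOR = 0.931075

ρ_J = max_k |cos(kπ/88)| = cos(π/88) = 0.999363
√(1−ρ_J²) = |sin(π/88)| = 0.0356923
Then 2/(1+√(1−ρ_J²)) = 2/(1+0.0356923); ω* = 2/1.0356923 = 1.931075.
ρ(B_{ω*}) = ω*−1 = 0.931075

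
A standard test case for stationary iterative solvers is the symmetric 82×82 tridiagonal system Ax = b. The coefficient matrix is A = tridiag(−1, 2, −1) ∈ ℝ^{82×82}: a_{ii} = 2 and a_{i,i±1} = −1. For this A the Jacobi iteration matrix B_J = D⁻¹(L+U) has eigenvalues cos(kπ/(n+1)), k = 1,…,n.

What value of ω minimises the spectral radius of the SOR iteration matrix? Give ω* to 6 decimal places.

ω* = 1.927077

B_J for the 82×82 system has eigenvalues cos(kπ/83); ρ_J = cos(π/83) = 0.999284.
root = sin(π/83) = 0.0378415  (since 1−cos² = sin²).
Then 2/(1+√(1−ρ_J²)) = 2/(1+0.0378415); ω* = 2/1.0378415 = 1.927077.
ρ_SOR = ω* − 1 ≈ 0.927077.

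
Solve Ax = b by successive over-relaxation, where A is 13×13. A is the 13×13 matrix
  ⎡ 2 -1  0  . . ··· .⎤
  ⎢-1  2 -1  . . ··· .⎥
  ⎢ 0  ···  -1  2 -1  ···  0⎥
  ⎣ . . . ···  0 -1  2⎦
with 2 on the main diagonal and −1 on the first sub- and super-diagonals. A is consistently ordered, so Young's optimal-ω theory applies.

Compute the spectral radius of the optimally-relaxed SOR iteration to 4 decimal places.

[ρ_J] n=13: ρ(B_J) = cos(π/(n+1)) = cos(π/14) = 0.9749.
√(1−ρ_J²) = |sin(π/14)| = 0.22252
So ω* = 2/1.22252 = 1.6360 (Young).
and ρ(B_{ω*}) = 1.6360 − 1 = 0.6360.

ρ_SOR = 0.6360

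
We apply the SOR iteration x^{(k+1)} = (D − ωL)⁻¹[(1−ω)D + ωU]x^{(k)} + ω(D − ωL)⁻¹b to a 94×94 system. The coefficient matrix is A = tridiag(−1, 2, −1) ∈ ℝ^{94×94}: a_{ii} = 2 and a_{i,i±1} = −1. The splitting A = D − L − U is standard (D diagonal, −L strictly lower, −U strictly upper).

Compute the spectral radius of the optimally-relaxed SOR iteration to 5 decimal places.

ρ_SOR = 0.93599

n=94: λ(B_J) = 1 − λ(A)/2 = cos(kπ/95); k=1 gives ρ_J = 0.99945.
1 − cos²(π/95) = sin²(π/95) ⇒ √(1−ρ_J²) = sin(π/95) = 0.033063.
Young: ω* = 2/(1+√(1−ρ_J²)) = 2/(1+0.033063) = 2/1.033063 = 1.93599.
ρ(B_{ω*}) = ω*−1 = 0.93599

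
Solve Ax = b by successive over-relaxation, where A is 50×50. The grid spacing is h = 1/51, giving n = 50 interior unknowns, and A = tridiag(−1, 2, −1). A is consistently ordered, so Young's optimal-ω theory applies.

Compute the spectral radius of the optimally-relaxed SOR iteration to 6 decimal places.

ρ_J = max_k |cos(kπ/51)| = cos(π/51) = 0.998103
1 − cos²(π/51) = sin²(π/51) ⇒ √(1−ρ_J²) = sin(π/51) = 0.0615609.
Then 2/(1+√(1−ρ_J²)) = 2/(1+0.0615609); ω* = 2/1.0615609 = 1.884018.
[ρ_SOR] ω* − 1 = 0.884018.

ρ_SOR = 0.884018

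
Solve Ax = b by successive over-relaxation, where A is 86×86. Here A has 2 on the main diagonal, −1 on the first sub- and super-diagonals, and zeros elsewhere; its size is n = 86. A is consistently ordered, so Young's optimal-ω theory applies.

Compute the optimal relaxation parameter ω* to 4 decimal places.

½·tridiag(1,0,1) at n=86: λ_k = cos(kπ/87); max |λ| at k=1 ⇒ ρ_J = cos(π/87) ≈ 0.9993.
1 − cos²(π/87) = sin²(π/87) ⇒ √(1−ρ_J²) = sin(π/87) = 0.03610.
Young: ω* = 2/(1+√(1−ρ_J²)) = 2/(1+0.03610) = 2/1.03610 = 1.9303.
and ρ(B_{ω*}) = 1.9303 − 1 = 0.9303.

ω* = 1.9303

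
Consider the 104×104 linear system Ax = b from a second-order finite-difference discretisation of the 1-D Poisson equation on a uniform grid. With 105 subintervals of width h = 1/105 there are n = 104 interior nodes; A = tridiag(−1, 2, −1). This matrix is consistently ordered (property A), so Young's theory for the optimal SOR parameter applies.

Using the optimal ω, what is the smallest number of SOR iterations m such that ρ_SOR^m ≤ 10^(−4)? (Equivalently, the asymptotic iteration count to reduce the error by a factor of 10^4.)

With n=104, ρ(Jacobi) = cos(π/105) = 0.9995524.
√(1−ρ_J²) = |sin(π/105)| = 0.0299155
Then 2/(1+√(1−ρ_J²)) = 2/(1+0.0299155); ω* = 2/1.0299155 = 1.9419069.
Hence ρ(B_{ω*}) = 1.9419069 − 1 = 0.9419069.
For 4 digits: m = 4·ln10 / (−ln 0.9419069) = 9.21034/0.0598488 = 153.893; round up → m = 154.

m = 154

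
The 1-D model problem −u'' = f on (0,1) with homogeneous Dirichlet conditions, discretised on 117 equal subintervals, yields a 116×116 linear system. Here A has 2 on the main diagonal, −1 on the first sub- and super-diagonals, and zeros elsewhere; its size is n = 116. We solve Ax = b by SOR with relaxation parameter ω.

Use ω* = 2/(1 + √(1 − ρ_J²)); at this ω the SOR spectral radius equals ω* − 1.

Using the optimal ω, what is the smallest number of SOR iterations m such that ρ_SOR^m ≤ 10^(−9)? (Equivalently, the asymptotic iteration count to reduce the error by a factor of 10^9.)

n=116: λ(B_J) = 1 − λ(A)/2 = cos(kπ/117); k=1 gives ρ_J = 0.9996395.
√(1 − cos²(π/117)) = sin(π/117) ≈ 0.0268480.
[ω*] 2 ÷ (1 + 0.0268480) = 2 ÷ 1.0268480 = 1.9477079.
At ω = 1.9477079 every |λ(B_ω)| = ω−1, so ρ_SOR = 0.9477079.
9·ln10 = 20.7233; −ln(0.9477079) = 0.0537089; m = ⌈20.7233/0.0537089⌉ = ⌈385.845⌉ = 386.

m = 386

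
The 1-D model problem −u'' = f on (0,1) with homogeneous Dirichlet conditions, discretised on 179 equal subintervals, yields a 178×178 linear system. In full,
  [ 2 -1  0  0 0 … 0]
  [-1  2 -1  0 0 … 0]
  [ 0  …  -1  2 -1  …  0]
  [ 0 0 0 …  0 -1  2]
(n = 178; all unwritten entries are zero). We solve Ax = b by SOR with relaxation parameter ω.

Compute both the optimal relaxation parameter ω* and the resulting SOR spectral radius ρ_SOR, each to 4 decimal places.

ρ_J = max_k |cos(kπ/179)| = cos(π/179) = 0.9998
root = sin(π/179) = 0.01755  (since 1−cos² = sin²).
ω* = 2/(1 + 0.01755) = 2/1.01755 = 1.9655.
ρ(B_{ω*}) = ω*−1 = 0.9655

ω* = 1.9655, ρ_SOR = 0.9655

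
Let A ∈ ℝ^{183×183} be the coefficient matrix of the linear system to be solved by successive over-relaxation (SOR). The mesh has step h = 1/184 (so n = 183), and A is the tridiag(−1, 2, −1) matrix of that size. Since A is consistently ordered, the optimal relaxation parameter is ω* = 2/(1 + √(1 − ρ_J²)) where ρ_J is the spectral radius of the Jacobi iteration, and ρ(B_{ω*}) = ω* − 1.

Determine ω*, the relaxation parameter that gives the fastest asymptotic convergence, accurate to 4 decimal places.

spectrum of D⁻¹(L+U) = {cos(kπ/184) : 1≤k≤183}; ρ_J = cos(π/184) = 0.9999.
√(1−ρ_J²) = |sin(π/184)| = 0.01707
ω* = 2/(1 + 0.01707) = 2/1.01707 = 1.9664.
and ρ(B_{ω*}) = 1.9664 − 1 = 0.9664.

ω* = 1.9664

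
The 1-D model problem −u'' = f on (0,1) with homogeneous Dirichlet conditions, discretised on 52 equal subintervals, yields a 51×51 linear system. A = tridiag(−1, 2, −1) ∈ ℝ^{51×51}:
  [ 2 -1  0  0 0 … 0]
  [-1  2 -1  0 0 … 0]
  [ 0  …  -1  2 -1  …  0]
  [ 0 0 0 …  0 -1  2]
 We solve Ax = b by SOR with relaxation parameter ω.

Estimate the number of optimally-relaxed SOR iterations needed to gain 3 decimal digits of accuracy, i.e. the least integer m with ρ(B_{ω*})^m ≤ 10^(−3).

m = 58

ρ_J = max_k |cos(kπ/52)| = cos(π/52) = 0.9981756
√(1−ρ_J²) simplifies to sin(π/52) = 0.0603785.
ω* = 2/(1 + 0.0603785) = 2/1.0603785 = 1.8861190.
ρ(B_{ω*}) = ω*−1 = 0.8861190
m ≥ 3·ln10 / (−ln 0.8861190) = 57.134; smallest integer m = 58.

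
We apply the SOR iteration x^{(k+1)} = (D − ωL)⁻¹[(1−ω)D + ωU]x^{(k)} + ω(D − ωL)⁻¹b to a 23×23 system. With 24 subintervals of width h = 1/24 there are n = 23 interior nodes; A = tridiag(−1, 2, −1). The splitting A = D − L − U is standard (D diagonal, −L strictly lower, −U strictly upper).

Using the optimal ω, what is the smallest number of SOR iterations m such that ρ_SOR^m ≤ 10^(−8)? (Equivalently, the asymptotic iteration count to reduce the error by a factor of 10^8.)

With n=23, ρ(Jacobi) = cos(π/24) = 0.9914449.
root = sin(π/24) = 0.1305262  (since 1−cos² = sin²).
ω* = 2/(1+0.1305262) = 1.7690877
ρ_SOR = ω* − 1 ≈ 0.7690877.
8·ln10 = 18.4207; −ln(0.7690877) = 0.26255; m = ⌈18.4207/0.26255⌉ = ⌈70.161⌉ = 71.

m = 71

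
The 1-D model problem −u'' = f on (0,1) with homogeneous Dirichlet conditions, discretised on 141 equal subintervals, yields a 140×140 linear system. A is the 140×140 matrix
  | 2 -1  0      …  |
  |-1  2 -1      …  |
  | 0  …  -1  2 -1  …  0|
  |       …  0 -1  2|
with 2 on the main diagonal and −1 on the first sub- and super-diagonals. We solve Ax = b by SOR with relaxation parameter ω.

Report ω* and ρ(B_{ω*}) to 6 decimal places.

ω* = 1.956413, ρ_SOR = 0.956413

n=140: λ(B_J) = 1 − λ(A)/2 = cos(kπ/141); k=1 gives ρ_J = 0.999752.
√(1 − cos²(π/141)) = sin(π/141) ≈ 0.0222790.
So ω* = 2/1.0222790 = 1.956413 (Young).
ρ_SOR = ω* − 1 = 1.956413 − 1 = 0.956413.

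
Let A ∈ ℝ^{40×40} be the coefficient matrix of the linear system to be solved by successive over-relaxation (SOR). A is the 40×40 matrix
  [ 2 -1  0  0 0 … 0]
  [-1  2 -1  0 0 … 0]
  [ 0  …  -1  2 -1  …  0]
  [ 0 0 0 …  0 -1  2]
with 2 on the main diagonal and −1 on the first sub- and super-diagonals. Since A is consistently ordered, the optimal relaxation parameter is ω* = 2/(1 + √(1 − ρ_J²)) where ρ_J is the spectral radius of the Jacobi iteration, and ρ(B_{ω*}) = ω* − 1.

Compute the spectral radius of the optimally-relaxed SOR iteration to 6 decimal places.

ρ_SOR = 0.857788

B_J for the 40×40 system has eigenvalues cos(kπ/41); ρ_J = cos(π/41) = 0.997066.
root = sin(π/41) = 0.0765493  (since 1−cos² = sin²).
So ω* = 2/1.0765493 = 1.857788 (Young).
At ω = 1.857788 every |λ(B_ω)| = ω−1, so ρ_SOR = 0.857788.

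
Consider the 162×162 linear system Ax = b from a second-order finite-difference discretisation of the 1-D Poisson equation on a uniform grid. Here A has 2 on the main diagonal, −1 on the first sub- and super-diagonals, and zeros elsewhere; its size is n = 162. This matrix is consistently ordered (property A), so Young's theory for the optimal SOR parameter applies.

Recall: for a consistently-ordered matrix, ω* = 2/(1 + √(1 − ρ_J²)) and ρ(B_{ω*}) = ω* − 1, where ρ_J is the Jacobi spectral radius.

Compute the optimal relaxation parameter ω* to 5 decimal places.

ρ_J = max_k |cos(kπ/163)| = cos(π/163) = 0.99981
root = sin(π/163) = 0.019272  (since 1−cos² = sin²).
ω* = 2/(1+0.019272) = 1.96218
ρ(B_{ω*}) = ω*−1 = 0.96218

ω* = 1.96218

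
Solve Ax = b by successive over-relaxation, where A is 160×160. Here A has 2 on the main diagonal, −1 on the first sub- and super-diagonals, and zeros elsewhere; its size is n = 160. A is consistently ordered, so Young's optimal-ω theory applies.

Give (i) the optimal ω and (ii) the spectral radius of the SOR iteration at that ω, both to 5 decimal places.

ω* = 1.96172, ρ_SOR = 0.96172

n=160: λ(B_J) = 1 − λ(A)/2 = cos(kπ/161); k=1 gives ρ_J = 0.99981.
1 − cos²(π/161) = sin²(π/161) ⇒ √(1−ρ_J²) = sin(π/161) = 0.019512.
So ω* = 2/1.019512 = 1.96172 (Young).
ρ_SOR = ω* − 1 = 1.96172 − 1 = 0.96172.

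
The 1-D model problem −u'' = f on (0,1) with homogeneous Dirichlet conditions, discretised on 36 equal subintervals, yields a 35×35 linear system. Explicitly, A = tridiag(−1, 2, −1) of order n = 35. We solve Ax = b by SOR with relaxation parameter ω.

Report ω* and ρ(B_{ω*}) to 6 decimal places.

B_J for the 35×35 system has eigenvalues cos(kπ/36); ρ_J = cos(π/36) = 0.996195.
√(1−ρ_J²) simplifies to sin(π/36) = 0.0871557.
ω* = 2 / (1 + 0.0871557) = 2 / 1.0871557 ≈ 1.839663.
ρ_SOR = ω* − 1 = 1.839663 − 1 = 0.839663.

ω* = 1.839663, ρ_SOR = 0.839663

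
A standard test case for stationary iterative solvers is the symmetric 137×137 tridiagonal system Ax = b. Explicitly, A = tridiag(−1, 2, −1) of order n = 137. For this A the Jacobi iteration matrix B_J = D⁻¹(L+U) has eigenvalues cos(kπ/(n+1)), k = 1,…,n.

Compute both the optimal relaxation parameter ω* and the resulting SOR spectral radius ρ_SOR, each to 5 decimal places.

½·tridiag(1,0,1) at n=137: λ_k = cos(kπ/138); max |λ| at k=1 ⇒ ρ_J = cos(π/138) ≈ 0.99974.
root = sin(π/138) = 0.022763  (since 1−cos² = sin²).
ω* = 2 / (1 + 0.022763) = 2 / 1.022763 ≈ 1.95549.
Hence ρ(B_{ω*}) = 1.95549 − 1 = 0.95549.

ω* = 1.95549, ρ_SOR = 0.95549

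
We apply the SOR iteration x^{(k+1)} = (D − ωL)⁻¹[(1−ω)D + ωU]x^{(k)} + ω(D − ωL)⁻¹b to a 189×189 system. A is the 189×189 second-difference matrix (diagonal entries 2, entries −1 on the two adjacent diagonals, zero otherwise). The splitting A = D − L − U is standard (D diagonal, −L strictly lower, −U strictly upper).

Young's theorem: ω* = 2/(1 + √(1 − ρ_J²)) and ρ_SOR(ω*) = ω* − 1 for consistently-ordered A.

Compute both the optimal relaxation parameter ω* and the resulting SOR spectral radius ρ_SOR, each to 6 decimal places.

B_J for the 189×189 system has eigenvalues cos(kπ/190); ρ_J = cos(π/190) = 0.999863.
√(1 − cos²(π/190)) = sin(π/190) ≈ 0.0165339.
Then 2/(1+√(1−ρ_J²)) = 2/(1+0.0165339); ω* = 2/1.0165339 = 1.967470.
ρ_SOR = ω* − 1 = 1.967470 − 1 = 0.967470.

ω* = 1.967470, ρ_SOR = 0.967470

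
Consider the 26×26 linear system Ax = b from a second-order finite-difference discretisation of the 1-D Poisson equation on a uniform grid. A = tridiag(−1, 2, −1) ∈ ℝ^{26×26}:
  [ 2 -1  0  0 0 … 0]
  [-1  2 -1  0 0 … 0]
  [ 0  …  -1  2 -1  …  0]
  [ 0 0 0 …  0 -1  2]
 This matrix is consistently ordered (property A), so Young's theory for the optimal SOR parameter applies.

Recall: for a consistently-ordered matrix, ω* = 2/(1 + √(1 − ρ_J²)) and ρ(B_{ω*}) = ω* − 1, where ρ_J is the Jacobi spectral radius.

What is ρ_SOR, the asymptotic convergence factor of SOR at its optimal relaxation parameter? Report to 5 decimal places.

ρ_SOR = 0.79197

ρ_J = max_k |cos(kπ/27)| = cos(π/27) = 0.99324
1 − cos²(π/27) = sin²(π/27) ⇒ √(1−ρ_J²) = sin(π/27) = 0.116093.
ω* = 2/(1 + 0.116093) = 2/1.116093 = 1.79197.
ρ_SOR = ω* − 1 ≈ 0.79197.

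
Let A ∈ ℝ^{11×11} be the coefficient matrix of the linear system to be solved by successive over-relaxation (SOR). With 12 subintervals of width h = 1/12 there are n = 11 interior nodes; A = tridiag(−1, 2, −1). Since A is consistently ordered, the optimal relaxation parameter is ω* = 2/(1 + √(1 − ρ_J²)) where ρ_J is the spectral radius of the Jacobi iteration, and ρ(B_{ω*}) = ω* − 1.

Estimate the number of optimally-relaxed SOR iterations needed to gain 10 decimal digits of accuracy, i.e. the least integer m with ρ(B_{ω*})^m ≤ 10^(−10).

m = 44

n=11: λ(B_J) = 1 − λ(A)/2 = cos(kπ/12); k=1 gives ρ_J = 0.9659258.
root = sin(π/12) = 0.2588190  (since 1−cos² = sin²).
Young: ω* = 2/(1+√(1−ρ_J²)) = 2/(1+0.2588190) = 2/1.2588190 = 1.5887908.
ρ_SOR = ω* − 1 = 1.5887908 − 1 = 0.5887908.
(0.5887908)^m ≤ 10^{−10}  ⇒  m·ln(0.5887908) ≤ −10·ln10  ⇒  m ≥ 43.471  ⇒  m = 44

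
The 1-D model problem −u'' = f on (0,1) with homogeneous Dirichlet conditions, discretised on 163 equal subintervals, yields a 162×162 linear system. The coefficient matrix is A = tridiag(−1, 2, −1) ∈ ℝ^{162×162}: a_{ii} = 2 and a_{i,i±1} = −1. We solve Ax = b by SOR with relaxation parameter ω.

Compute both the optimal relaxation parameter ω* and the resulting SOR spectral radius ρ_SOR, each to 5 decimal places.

ω* = 1.96218, ρ_SOR = 0.96218

[ρ_J] n=162: ρ(B_J) = cos(π/(n+1)) = cos(π/163) = 0.99981.
√(1 − cos²(π/163)) = sin(π/163) ≈ 0.019272.
So ω* = 2/1.019272 = 1.96218 (Young).
[ρ_SOR] ω* − 1 = 0.96218.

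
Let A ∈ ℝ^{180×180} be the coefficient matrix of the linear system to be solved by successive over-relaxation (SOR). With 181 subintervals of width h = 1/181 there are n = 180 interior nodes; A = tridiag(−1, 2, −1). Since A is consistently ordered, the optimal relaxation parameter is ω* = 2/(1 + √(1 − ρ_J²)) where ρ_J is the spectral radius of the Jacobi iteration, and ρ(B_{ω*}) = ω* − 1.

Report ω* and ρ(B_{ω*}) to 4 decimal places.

ω* = 1.9659, ρ_SOR = 0.9659

B_J for the 180×180 system has eigenvalues cos(kπ/181); ρ_J = cos(π/181) = 0.9998.
1 − cos²(π/181) = sin²(π/181) ⇒ √(1−ρ_J²) = sin(π/181) = 0.01736.
So ω* = 2/1.01736 = 1.9659 (Young).
At ω = 1.9659 every |λ(B_ω)| = ω−1, so ρ_SOR = 0.9659.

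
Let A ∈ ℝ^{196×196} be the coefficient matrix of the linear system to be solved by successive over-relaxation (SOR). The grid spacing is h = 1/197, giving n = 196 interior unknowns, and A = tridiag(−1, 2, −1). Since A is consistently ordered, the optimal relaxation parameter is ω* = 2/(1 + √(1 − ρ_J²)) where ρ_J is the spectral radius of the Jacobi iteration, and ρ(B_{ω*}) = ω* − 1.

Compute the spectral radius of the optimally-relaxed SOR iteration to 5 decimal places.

ρ_SOR = 0.96861

B_J for the 196×196 system has eigenvalues cos(kπ/197); ρ_J = cos(π/197) = 0.99987.
√(1 − cos²(π/197)) = sin(π/197) ≈ 0.015946.
ω* = 2 / (1 + 0.015946) = 2 / 1.015946 ≈ 1.96861.
ρ_SOR = ω* − 1 ≈ 0.96861.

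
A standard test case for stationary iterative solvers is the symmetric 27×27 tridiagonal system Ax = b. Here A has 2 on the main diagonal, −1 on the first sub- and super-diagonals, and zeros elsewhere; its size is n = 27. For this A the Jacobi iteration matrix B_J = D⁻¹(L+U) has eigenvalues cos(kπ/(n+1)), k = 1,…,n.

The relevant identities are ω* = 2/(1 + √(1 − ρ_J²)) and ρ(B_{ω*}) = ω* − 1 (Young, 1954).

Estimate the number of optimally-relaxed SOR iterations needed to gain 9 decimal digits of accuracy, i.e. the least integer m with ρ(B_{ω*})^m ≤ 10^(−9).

B_J for the 27×27 system has eigenvalues cos(kπ/28); ρ_J = cos(π/28) = 0.9937122.
root = sin(π/28) = 0.1119645  (since 1−cos² = sin²).
So ω* = 2/1.1119645 = 1.7986186 (Young).
At ω = 1.7986186 every |λ(B_ω)| = ω−1, so ρ_SOR = 0.7986186.
For 9 digits: m = 9·ln10 / (−ln 0.7986186) = 20.7233/0.224872 = 92.156; round up → m = 93.

m = 93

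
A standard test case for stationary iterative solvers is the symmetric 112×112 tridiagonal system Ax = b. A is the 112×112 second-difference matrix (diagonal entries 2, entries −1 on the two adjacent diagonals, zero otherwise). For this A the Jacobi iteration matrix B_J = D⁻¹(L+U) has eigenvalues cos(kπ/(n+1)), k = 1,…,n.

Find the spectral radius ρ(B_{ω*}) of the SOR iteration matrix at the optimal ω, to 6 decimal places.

ρ_SOR = 0.945907

ρ_J = max_k |cos(kπ/113)| = cos(π/113) = 0.999614
1 − cos²(π/113) = sin²(π/113) ⇒ √(1−ρ_J²) = sin(π/113) = 0.0277981.
ω* = 2 / (1 + 0.0277981) = 2 / 1.0277981 ≈ 1.945907.
ρ_SOR = ω* − 1 = 1.945907 − 1 = 0.945907.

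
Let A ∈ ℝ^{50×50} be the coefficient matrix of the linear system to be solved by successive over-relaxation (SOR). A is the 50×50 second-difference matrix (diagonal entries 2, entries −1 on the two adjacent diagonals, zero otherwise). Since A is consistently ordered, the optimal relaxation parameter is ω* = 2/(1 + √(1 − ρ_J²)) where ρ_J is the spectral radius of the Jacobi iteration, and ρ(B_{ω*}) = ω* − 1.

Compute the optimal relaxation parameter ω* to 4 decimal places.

ω* = 1.8840

[ρ_J] n=50: ρ(B_J) = cos(π/(n+1)) = cos(π/51) = 0.9981.
√(1−ρ_J²) = |sin(π/51)| = 0.06156
So ω* = 2/1.06156 = 1.8840 (Young).
ρ_SOR = ω* − 1 = 1.8840 − 1 = 0.8840.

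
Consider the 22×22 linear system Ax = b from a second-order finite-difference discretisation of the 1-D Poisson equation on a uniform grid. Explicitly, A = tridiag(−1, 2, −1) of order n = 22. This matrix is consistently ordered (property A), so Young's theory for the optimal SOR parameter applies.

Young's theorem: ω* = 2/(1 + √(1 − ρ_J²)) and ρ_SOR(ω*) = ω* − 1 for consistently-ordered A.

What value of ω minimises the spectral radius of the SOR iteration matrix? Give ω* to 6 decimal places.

ω* = 1.760305

½·tridiag(1,0,1) at n=22: λ_k = cos(kπ/23); max |λ| at k=1 ⇒ ρ_J = cos(π/23) ≈ 0.990686.
√(1−ρ_J²) = |sin(π/23)| = 0.1361666
Then 2/(1+√(1−ρ_J²)) = 2/(1+0.1361666); ω* = 2/1.1361666 = 1.760305.
[ρ_SOR] ω* − 1 = 0.760305.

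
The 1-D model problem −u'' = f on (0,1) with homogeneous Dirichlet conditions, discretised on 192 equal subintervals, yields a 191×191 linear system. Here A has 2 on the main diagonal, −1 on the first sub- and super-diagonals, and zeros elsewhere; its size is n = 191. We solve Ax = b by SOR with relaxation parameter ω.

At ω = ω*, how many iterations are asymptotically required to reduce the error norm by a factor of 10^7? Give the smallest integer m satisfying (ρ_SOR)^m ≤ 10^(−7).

½·tridiag(1,0,1) at n=191: λ_k = cos(kπ/192); max |λ| at k=1 ⇒ ρ_J = cos(π/192) ≈ 0.9998661.
√(1 − cos²(π/192)) = sin(π/192) ≈ 0.0163617.
ω* = 2 / (1 + 0.0163617) = 2 / 1.0163617 ≈ 1.9678034.
ρ_SOR = ω* − 1 ≈ 0.9678034.
(0.9678034)^m ≤ 10^{−7}  ⇒  m·ln(0.9678034) ≤ −7·ln10  ⇒  m ≥ 492.512  ⇒  m = 493

m = 493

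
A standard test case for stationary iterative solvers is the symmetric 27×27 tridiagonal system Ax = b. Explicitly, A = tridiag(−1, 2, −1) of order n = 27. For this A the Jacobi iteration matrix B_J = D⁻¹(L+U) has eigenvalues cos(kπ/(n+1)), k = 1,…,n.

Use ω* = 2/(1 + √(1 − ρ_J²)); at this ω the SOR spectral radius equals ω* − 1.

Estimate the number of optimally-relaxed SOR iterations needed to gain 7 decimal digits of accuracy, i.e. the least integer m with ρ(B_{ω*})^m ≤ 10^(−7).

n=27: λ(B_J) = 1 − λ(A)/2 = cos(kπ/28); k=1 gives ρ_J = 0.9937122.
root = sin(π/28) = 0.1119645  (since 1−cos² = sin²).
So ω* = 2/1.1119645 = 1.7986186 (Young).
ρ_SOR = ω* − 1 = 1.7986186 − 1 = 0.7986186.
ρ_SOR^m ≤ 10^(−7) ⇔ m ≥ 7·ln10/(−ln 0.7986186) = 16.1181/0.224872 = 71.677; m = ⌈71.677⌉ = 72.

m = 72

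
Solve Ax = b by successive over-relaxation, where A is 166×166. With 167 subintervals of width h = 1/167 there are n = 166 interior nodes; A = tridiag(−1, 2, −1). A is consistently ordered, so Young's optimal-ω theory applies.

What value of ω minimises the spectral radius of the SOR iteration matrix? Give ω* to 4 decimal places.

½·tridiag(1,0,1) at n=166: λ_k = cos(kπ/167); max |λ| at k=1 ⇒ ρ_J = cos(π/167) ≈ 0.9998.
root = sin(π/167) = 0.01881  (since 1−cos² = sin²).
[ω*] 2 ÷ (1 + 0.01881) = 2 ÷ 1.01881 = 1.9631.
ρ(B_{ω*}) = ω*−1 = 0.9631

ω* = 1.9631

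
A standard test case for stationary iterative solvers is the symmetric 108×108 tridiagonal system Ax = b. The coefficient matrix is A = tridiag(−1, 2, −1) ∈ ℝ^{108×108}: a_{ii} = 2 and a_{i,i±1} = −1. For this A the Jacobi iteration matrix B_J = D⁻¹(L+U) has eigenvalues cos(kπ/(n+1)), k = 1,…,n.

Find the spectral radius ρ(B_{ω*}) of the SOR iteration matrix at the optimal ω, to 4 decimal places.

ρ_SOR = 0.9440

ρ_J = max_k |cos(kπ/109)| = cos(π/109) = 0.9996
1 − cos²(π/109) = sin²(π/109) ⇒ √(1−ρ_J²) = sin(π/109) = 0.02882.
Young: ω* = 2/(1+√(1−ρ_J²)) = 2/(1+0.02882) = 2/1.02882 = 1.9440.
ρ(B_{ω*}) = ω*−1 = 0.9440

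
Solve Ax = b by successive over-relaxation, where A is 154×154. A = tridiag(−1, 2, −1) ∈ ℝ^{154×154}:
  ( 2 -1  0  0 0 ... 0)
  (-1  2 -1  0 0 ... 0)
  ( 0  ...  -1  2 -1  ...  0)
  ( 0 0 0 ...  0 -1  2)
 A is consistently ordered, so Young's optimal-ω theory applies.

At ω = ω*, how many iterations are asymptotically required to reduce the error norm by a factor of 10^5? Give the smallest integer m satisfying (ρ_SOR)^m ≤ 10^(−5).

m = 284

With n=154, ρ(Jacobi) = cos(π/155) = 0.9997946.
√(1−ρ_J²) simplifies to sin(π/155) = 0.0202670.
Young: ω* = 2/(1+√(1−ρ_J²)) = 2/(1+0.0202670) = 2/1.0202670 = 1.9602712.
[ρ_SOR] ω* − 1 = 0.9602712.
(0.9602712)^m ≤ 10^{−5}  ⇒  m·ln(0.9602712) ≤ −5·ln10  ⇒  m ≥ 283.992  ⇒  m = 284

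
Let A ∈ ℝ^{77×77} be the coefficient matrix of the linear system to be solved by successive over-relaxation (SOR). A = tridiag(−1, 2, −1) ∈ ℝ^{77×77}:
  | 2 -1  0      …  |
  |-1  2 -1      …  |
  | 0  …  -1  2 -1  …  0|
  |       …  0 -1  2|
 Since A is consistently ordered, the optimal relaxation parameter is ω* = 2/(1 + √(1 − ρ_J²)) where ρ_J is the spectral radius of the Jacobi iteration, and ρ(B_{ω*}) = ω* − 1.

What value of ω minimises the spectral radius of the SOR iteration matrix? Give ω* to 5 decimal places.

[ρ_J] n=77: ρ(B_J) = cos(π/(n+1)) = cos(π/78) = 0.99919.
root = sin(π/78) = 0.040266  (since 1−cos² = sin²).
ω* = 2/(1+0.040266) = 1.92259
ρ(B_{ω*}) = ω*−1 = 0.92259

ω* = 1.92259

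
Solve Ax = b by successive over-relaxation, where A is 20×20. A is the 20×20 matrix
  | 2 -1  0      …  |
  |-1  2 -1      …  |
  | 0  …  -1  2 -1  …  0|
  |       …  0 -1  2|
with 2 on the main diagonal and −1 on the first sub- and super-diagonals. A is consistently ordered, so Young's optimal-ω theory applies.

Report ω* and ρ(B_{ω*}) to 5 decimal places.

[ρ_J] n=20: ρ(B_J) = cos(π/(n+1)) = cos(π/21) = 0.98883.
root = sin(π/21) = 0.149042  (since 1−cos² = sin²).
ω* = 2/(1+0.149042) = 1.74058
ρ_SOR = ω* − 1 ≈ 0.74058.

ω* = 1.74058, ρ_SOR = 0.74058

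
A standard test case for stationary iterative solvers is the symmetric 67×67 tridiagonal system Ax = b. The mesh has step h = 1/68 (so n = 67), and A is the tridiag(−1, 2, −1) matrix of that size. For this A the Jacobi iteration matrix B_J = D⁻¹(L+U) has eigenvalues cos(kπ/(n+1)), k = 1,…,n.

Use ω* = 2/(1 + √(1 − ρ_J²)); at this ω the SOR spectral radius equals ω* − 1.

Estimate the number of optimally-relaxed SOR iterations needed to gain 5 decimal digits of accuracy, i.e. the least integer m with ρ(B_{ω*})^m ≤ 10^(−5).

spectrum of D⁻¹(L+U) = {cos(kπ/68) : 1≤k≤67}; ρ_J = cos(π/68) = 0.9989330.
√(1 − cos²(π/68)) = sin(π/68) ≈ 0.0461835.
ω* = 2 / (1 + 0.0461835) = 2 / 1.0461835 ≈ 1.9117105.
Hence ρ(B_{ω*}) = 1.9117105 − 1 = 0.9117105.
ρ_SOR^m ≤ 10^(−5) ⇔ m ≥ 5·ln10/(−ln 0.9117105) = 11.5129/0.0924328 = 124.554; m = ⌈124.554⌉ = 125.

m = 125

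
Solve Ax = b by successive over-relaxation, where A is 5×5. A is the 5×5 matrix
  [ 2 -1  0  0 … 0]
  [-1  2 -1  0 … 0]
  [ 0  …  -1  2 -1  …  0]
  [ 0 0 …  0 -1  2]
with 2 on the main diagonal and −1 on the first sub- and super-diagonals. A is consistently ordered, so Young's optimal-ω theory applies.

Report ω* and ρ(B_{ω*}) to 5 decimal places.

ω* = 1.33333, ρ_SOR = 0.33333

½·tridiag(1,0,1) at n=5: λ_k = cos(kπ/6); max |λ| at k=1 ⇒ ρ_J = cos(π/6) ≈ 0.86603.
√(1 − cos²(π/6)) = sin(π/6) ≈ 0.500000.
ω* = 2 / (1 + 0.500000) = 2 / 1.500000 ≈ 1.33333.
ρ(B_{ω*}) = ω*−1 = 0.33333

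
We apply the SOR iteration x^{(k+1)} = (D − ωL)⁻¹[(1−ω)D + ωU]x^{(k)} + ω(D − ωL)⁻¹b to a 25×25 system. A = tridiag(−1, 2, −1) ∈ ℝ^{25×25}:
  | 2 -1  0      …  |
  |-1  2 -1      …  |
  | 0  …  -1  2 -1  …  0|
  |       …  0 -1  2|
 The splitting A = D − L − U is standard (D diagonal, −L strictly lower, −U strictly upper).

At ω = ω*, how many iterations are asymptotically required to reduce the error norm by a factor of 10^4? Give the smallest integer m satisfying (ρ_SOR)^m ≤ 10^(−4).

m = 39

With n=25, ρ(Jacobi) = cos(π/26) = 0.9927089.
√(1 − cos²(π/26)) = sin(π/26) ≈ 0.1205367.
ω* = 2/(1+0.1205367) = 1.7848590
ρ_SOR = ω* − 1 ≈ 0.7848590.
For 4 digits: m = 4·ln10 / (−ln 0.7848590) = 9.21034/0.242251 = 38.020; round up → m = 39.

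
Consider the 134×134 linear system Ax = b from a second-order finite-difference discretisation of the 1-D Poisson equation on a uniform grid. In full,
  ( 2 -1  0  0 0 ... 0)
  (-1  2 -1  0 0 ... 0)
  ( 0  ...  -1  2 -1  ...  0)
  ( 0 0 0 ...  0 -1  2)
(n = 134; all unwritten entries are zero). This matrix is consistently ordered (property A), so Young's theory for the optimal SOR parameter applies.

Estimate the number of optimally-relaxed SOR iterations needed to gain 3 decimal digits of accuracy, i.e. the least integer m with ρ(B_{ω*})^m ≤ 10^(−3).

m = 149

n=134: λ(B_J) = 1 − λ(A)/2 = cos(kπ/135); k=1 gives ρ_J = 0.9997292.
1 − cos²(π/135) = sin²(π/135) ⇒ √(1−ρ_J²) = sin(π/135) = 0.0232690.
Young: ω* = 2/(1+√(1−ρ_J²)) = 2/(1+0.0232690) = 2/1.0232690 = 1.9545203.
At ω = 1.9545203 every |λ(B_ω)| = ω−1, so ρ_SOR = 0.9545203.
m ≥ 3·ln10 / (−ln 0.9545203) = 148.406; smallest integer m = 149.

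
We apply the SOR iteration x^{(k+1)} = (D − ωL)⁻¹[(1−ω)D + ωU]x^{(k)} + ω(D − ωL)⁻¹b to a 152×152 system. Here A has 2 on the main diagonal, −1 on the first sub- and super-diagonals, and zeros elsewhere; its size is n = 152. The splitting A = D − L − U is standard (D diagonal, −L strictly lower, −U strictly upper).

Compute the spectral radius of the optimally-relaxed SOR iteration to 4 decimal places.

ρ_SOR = 0.9598

½·tridiag(1,0,1) at n=152: λ_k = cos(kπ/153); max |λ| at k=1 ⇒ ρ_J = cos(π/153) ≈ 0.9998.
√(1−ρ_J²) simplifies to sin(π/153) = 0.02053.
ω* = 2 / (1 + 0.02053) = 2 / 1.02053 ≈ 1.9598.
and ρ(B_{ω*}) = 1.9598 − 1 = 0.9598.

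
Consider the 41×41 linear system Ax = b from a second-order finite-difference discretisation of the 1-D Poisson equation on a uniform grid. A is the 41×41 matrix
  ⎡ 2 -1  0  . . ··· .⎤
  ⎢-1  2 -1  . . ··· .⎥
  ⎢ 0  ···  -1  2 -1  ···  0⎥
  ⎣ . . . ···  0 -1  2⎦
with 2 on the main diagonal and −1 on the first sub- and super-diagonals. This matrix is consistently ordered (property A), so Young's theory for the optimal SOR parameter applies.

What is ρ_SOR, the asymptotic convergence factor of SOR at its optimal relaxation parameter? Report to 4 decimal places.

ρ_SOR = 0.8609

spectrum of D⁻¹(L+U) = {cos(kπ/42) : 1≤k≤41}; ρ_J = cos(π/42) = 0.9972.
1 − cos²(π/42) = sin²(π/42) ⇒ √(1−ρ_J²) = sin(π/42) = 0.07473.
Young: ω* = 2/(1+√(1−ρ_J²)) = 2/(1+0.07473) = 2/1.07473 = 1.8609.
At ω = 1.8609 every |λ(B_ω)| = ω−1, so ρ_SOR = 0.8609.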